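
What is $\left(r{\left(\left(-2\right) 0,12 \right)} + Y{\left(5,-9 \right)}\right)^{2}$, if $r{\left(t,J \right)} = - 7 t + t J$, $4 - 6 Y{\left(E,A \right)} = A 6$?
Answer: $\frac{841}{9} \approx 93.444$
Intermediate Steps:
$Y{\left(E,A \right)} = \frac{2}{3} - A$ ($Y{\left(E,A \right)} = \frac{2}{3} - \frac{A 6}{6} = \frac{2}{3} - \frac{6 A}{6} = \frac{2}{3} - A$)
$r{\left(t,J \right)} = - 7 t + J t$
$\left(r{\left(\left(-2\right) 0,12 \right)} + Y{\left(5,-9 \right)}\right)^{2} = \left(\left(-2\right) 0 \left(-7 + 12\right) + \left(\frac{2}{3} - -9\right)\right)^{2} = \left(0 \cdot 5 + \left(\frac{2}{3} + 9\right)\right)^{2} = \left(0 + \frac{29}{3}\right)^{2} = \left(\frac{29}{3}\right)^{2} = \frac{841}{9}$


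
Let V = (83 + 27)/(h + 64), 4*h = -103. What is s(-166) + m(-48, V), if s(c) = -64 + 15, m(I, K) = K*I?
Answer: -9539/51 ≈ -187.04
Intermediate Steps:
h = -103/4 (h = (1/4)*(-103) = -103/4 ≈ -25.750)
V = 440/153 (V = (83 + 27)/(-103/4 + 64) = 110/(153/4) = 110*(4/153) = 440/153 ≈ 2.8758)
m(I, K) = I*K
s(c) = -49
s(-166) + m(-48, V) = -49 - 48*440/153 = -49 - 7040/51 = -9539/51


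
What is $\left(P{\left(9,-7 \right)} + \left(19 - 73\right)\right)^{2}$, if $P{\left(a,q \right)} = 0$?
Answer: $2916$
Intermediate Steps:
$\left(P{\left(9,-7 \right)} + \left(19 - 73\right)\right)^{2} = \left(0 + \left(19 - 73\right)\right)^{2} = \left(0 - 54\right)^{2} = \left(-54\right)^{2} = 2916$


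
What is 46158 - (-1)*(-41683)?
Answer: 4475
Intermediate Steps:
46158 - (-1)*(-41683) = 46158 - 1*41683 = 46158 - 41683 = 4475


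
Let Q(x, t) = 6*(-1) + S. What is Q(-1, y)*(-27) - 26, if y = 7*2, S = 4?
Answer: 28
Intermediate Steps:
y = 14
Q(x, t) = -2 (Q(x, t) = 6*(-1) + 4 = -6 + 4 = -2)
Q(-1, y)*(-27) - 26 = -2*(-27) - 26 = 54 - 26 = 28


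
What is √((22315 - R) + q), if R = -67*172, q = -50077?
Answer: I*√16238 ≈ 127.43*I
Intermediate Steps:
R = -11524
√((22315 - R) + q) = √((22315 - 1*(-11524)) - 50077) = √((22315 + 11524) - 50077) = √(33839 - 50077) = √(-16238) = I*√16238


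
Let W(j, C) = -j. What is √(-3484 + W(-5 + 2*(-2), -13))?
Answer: 5*I*√139 ≈ 58.949*I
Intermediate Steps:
√(-3484 + W(-5 + 2*(-2), -13)) = √(-3484 - (-5 + 2*(-2))) = √(-3484 - (-5 - 4)) = √(-3484 - 1*(-9)) = √(-3484 + 9) = √(-3475) = 5*I*√139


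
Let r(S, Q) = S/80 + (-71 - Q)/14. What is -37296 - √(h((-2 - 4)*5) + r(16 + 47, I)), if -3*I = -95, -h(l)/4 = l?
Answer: -37296 - √408435/60 ≈ -37307.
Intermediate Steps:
h(l) = -4*l
I = 95/3 (I = -⅓*(-95) = 95/3 ≈ 31.667)
r(S, Q) = -71/14 - Q/14 + S/80 (r(S, Q) = S*(1/80) + (-71 - Q)*(1/14) = S/80 + (-71/14 - Q/14) = -71/14 - Q/14 + S/80)
-37296 - √(h((-2 - 4)*5) + r(16 + 47, I)) = -37296 - √(-4*(-2 - 4)*5 + (-71/14 - 1/14*95/3 + (16 + 47)/80)) = -37296 - √(-(-24)*5 + (-71/14 - 95/42 + (1/80)*63)) = -37296 - √(-4*(-30) + (-71/14 - 95/42 + 63/80)) = -37296 - √(120 - 1571/240) = -37296 - √(27229/240) = -37296 - √408435/60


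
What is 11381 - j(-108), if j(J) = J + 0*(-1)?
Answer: 11489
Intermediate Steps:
j(J) = J (j(J) = J + 0 = J)
11381 - j(-108) = 11381 - 1*(-108) = 11381 + 108 = 11489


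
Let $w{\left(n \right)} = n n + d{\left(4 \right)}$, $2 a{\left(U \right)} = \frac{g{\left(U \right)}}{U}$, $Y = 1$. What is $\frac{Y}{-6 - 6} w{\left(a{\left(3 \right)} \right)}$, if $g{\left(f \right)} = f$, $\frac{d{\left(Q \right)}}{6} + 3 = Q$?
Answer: $- \frac{25}{48} \approx -0.52083$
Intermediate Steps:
$d{\left(Q \right)} = -18 + 6 Q$
$a{\left(U \right)} = \frac{1}{2}$ ($a{\left(U \right)} = \frac{U \frac{1}{U}}{2} = \frac{1}{2} \cdot 1 = \frac{1}{2}$)
$w{\left(n \right)} = 6 + n^{2}$ ($w{\left(n \right)} = n n + \left(-18 + 6 \cdot 4\right) = n^{2} + \left(-18 + 24\right) = n^{2} + 6 = 6 + n^{2}$)
$\frac{Y}{-6 - 6} w{\left(a{\left(3 \right)} \right)} = 1 \frac{1}{-6 - 6} \left(6 + \left(\frac{1}{2}\right)^{2}\right) = 1 \frac{1}{-12} \left(6 + \frac{1}{4}\right) = 1 \left(- \frac{1}{12}\right) \frac{25}{4} = \left(- \frac{1}{12}\right) \frac{25}{4} = - \frac{25}{48}$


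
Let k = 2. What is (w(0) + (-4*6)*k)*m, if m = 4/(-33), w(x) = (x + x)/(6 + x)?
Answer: 64/11 ≈ 5.8182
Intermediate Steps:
w(x) = 2*x/(6 + x) (w(x) = (2*x)/(6 + x) = 2*x/(6 + x))
m = -4/33 (m = 4*(-1/33) = -4/33 ≈ -0.12121)
(w(0) + (-4*6)*k)*m = (2*0/(6 + 0) - 4*6*2)*(-4/33) = (2*0/6 - 24*2)*(-4/33) = (2*0*(⅙) - 48)*(-4/33) = (0 - 48)*(-4/33) = -48*(-4/33) = 64/11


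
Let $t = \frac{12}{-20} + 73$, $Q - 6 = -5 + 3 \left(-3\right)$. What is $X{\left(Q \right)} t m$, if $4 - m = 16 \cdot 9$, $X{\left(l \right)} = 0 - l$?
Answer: $-81088$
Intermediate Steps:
$Q = -8$ ($Q = 6 + \left(-5 + 3 \left(-3\right)\right) = 6 - 14 = -8$)
$X{\left(l \right)} = - l$
$m = -140$ ($m = 4 - 16 \cdot 9 = 4 - 144 = -140$)
$t = \frac{362}{5}$ ($t = 12 \left(- \frac{1}{20}\right) + 73 = - \frac{3}{5} + 73 = \frac{362}{5} \approx 72.4$)
$X{\left(Q \right)} t m = \left(-1\right) \left(-8\right) \frac{362}{5} \left(-140\right) = 8 \cdot \frac{362}{5} \left(-140\right) = \frac{2896}{5} \left(-140\right) = -81088$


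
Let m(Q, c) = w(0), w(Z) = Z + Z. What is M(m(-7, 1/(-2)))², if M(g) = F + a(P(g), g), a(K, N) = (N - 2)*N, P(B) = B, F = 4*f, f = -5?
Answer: 400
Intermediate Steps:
F = -20 (F = 4*(-5) = -20)
w(Z) = 2*Z
m(Q, c) = 0 (m(Q, c) = 2*0 = 0)
a(K, N) = N*(-2 + N) (a(K, N) = (-2 + N)*N = N*(-2 + N))
M(g) = -20 + g*(-2 + g)
M(m(-7, 1/(-2)))² = (-20 + 0*(-2 + 0))² = (-20 + 0*(-2))² = (-20 + 0)² = (-20)² = 400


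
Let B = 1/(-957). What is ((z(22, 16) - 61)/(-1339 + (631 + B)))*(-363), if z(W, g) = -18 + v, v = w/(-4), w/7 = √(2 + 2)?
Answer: -57319515/1355114 ≈ -42.299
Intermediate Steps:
w = 14 (w = 7*√(2 + 2) = 7*√4 = 7*2 = 14)
B = -1/957 ≈ -0.0010449
v = -7/2 (v = 14/(-4) = 14*(-¼) = -7/2 ≈ -3.5000)
z(W, g) = -43/2 (z(W, g) = -18 - 7/2 = -43/2)
((z(22, 16) - 61)/(-1339 + (631 + B)))*(-363) = ((-43/2 - 61)/(-1339 + (631 - 1/957)))*(-363) = -165/(2*(-1339 + 603866/957))*(-363) = -165/(2*(-677557/957))*(-363) = -165/2*(-957/677557)*(-363) = (157905/1355114)*(-363) = -57319515/1355114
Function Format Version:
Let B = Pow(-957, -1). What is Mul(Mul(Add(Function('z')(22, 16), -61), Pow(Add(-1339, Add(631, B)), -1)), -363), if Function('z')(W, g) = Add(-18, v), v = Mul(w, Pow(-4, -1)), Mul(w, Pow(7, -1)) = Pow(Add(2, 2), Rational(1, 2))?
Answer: Rational(-57319515, 1355114) ≈ -42.299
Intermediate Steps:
w = 14 (w = Mul(7, Pow(Add(2, 2), Rational(1, 2))) = Mul(7, Pow(4, Rational(1, 2))) = Mul(7, 2) = 14)
B = Rational(-1, 957) ≈ -0.0010449
v = Rational(-7, 2) (v = Mul(14, Pow(-4, -1)) = Mul(14, Rational(-1, 4)) = Rational(-7, 2) ≈ -3.5000)
Function('z')(W, g) = Rational(-43, 2) (Function('z')(W, g) = Add(-18, Rational(-7, 2)) = Rational(-43, 2))
Mul(Mul(Add(Function('z')(22, 16), -61), Pow(Add(-1339, Add(631, B)), -1)), -363) = Mul(Mul(Add(Rational(-43, 2), -61), Pow(Add(-1339, Add(631, Rational(-1, 957))), -1)), -363) = Mul(Mul(Rational(-165, 2), Pow(Add(-1339, Rational(603866, 957)), -1)), -363) = Mul(Mul(Rational(-165, 2), Pow(Rational(-677557, 957), -1)), -363) = Mul(Mul(Rational(-165, 2), Rational(-957, 677557)), -363) = Mul(Rational(157905, 1355114), -363) = Rational(-57319515, 1355114)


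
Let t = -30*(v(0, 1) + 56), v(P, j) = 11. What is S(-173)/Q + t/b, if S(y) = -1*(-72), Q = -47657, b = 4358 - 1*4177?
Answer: -95803602/8625917 ≈ -11.106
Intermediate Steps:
b = 181 (b = 4358 - 4177 = 181)
S(y) = 72
t = -2010 (t = -30*(11 + 56) = -30*67 = -2010)
S(-173)/Q + t/b = 72/(-47657) - 2010/181 = 72*(-1/47657) - 2010*1/181 = -72/47657 - 2010/181 = -95803602/8625917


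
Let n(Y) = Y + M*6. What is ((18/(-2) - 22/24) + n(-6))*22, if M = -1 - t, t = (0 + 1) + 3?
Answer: -6061/6 ≈ -1010.2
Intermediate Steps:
t = 4 (t = 1 + 3 = 4)
M = -5 (M = -1 - 1*4 = -1 - 4 = -5)
n(Y) = -30 + Y (n(Y) = Y - 5*6 = Y - 30 = -30 + Y)
((18/(-2) - 22/24) + n(-6))*22 = ((18/(-2) - 22/24) + (-30 - 6))*22 = ((18*(-½) - 22*1/24) - 36)*22 = ((-9 - 11/12) - 36)*22 = (-119/12 - 36)*22 = -551/12*22 = -6061/6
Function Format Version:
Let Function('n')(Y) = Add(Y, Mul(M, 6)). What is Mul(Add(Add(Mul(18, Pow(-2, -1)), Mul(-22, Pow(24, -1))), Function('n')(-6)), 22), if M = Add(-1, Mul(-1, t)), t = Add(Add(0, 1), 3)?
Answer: Rational(-6061, 6) ≈ -1010.2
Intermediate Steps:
t = 4 (t = Add(1, 3) = 4)
M = -5 (M = Add(-1, Mul(-1, 4)) = Add(-1, -4) = -5)
Function('n')(Y) = Add(-30, Y) (Function('n')(Y) = Add(Y, Mul(-5, 6)) = Add(Y, -30) = Add(-30, Y))
Mul(Add(Add(Mul(18, Pow(-2, -1)), Mul(-22, Pow(24, -1))), Function('n')(-6)), 22) = Mul(Add(Add(Mul(18, Pow(-2, -1)), Mul(-22, Pow(24, -1))), Add(-30, -6)), 22) = Mul(Add(Add(Mul(18, Rational(-1, 2)), Mul(-22, Rational(1, 24))), -36), 22) = Mul(Add(Add(-9, Rational(-11, 12)), -36), 22) = Mul(Add(Rational(-119, 12), -36), 22) = Mul(Rational(-551, 12), 22) = Rational(-6061, 6)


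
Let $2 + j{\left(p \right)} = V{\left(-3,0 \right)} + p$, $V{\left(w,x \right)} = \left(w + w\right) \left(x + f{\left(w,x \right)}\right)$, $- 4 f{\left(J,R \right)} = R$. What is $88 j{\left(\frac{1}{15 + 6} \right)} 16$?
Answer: $- \frac{57728}{21} \approx -2749.0$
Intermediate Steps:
$f{\left(J,R \right)} = - \frac{R}{4}$
$V{\left(w,x \right)} = \frac{3 w x}{2}$ ($V{\left(w,x \right)} = \left(w + w\right) \left(x - \frac{x}{4}\right) = 2 w \frac{3 x}{4} = \frac{3 w x}{2}$)
$j{\left(p \right)} = -2 + p$ ($j{\left(p \right)} = -2 + \left(\frac{3}{2} \left(-3\right) 0 + p\right) = -2 + \left(0 + p\right) = -2 + p$)
$88 j{\left(\frac{1}{15 + 6} \right)} 16 = 88 \left(-2 + \frac{1}{15 + 6}\right) 16 = 88 \left(-2 + \frac{1}{21}\right) 16 = 88 \left(- \frac{41}{21}\right) 16 = \left(- \frac{3608}{21}\right) 16 = - \frac{57728}{21}$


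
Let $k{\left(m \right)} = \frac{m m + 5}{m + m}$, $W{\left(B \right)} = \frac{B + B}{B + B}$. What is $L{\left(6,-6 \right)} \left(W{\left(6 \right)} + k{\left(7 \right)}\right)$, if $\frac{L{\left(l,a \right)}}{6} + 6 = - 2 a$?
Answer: $\frac{1224}{7} \approx 174.86$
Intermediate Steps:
$L{\left(l,a \right)} = -36 - 12 a$ ($L{\left(l,a \right)} = -36 + 6 \left(- 2 a\right) = -36 - 12 a$)
$W{\left(B \right)} = 1$ ($W{\left(B \right)} = \frac{2 B}{2 B} = 2 B \frac{1}{2 B} = 1$)
$k{\left(m \right)} = \frac{5 + m^{2}}{2 m}$ ($k{\left(m \right)} = \frac{m^{2} + 5}{2 m} = \left(5 + m^{2}\right) \frac{1}{2 m} = \frac{5 + m^{2}}{2 m}$)
$L{\left(6,-6 \right)} \left(W{\left(6 \right)} + k{\left(7 \right)}\right) = \left(-36 - -72\right) \left(1 + \frac{5 + 7^{2}}{2 \cdot 7}\right) = \left(-36 + 72\right) \left(1 + \frac{1}{2} \cdot \frac{1}{7} \left(5 + 49\right)\right) = 36 \left(1 + \frac{1}{2} \cdot \frac{1}{7} \cdot 54\right) = 36 \left(1 + \frac{27}{7}\right) = 36 \cdot \frac{34}{7} = \frac{1224}{7}$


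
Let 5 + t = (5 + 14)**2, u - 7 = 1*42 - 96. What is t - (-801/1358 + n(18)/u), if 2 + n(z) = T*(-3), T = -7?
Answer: 22785505/63826 ≈ 356.99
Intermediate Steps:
u = -47 (u = 7 + (1*42 - 96) = 7 + (42 - 96) = 7 - 54 = -47)
t = 356 (t = -5 + (5 + 14)**2 = -5 + 19**2 = -5 + 361 = 356)
n(z) = 19 (n(z) = -2 - 7*(-3) = -2 + 21 = 19)
t - (-801/1358 + n(18)/u) = 356 - (-801/1358 + 19/(-47)) = 356 - (-801*1/1358 + 19*(-1/47)) = 356 - (-801/1358 - 19/47) = 356 - 1*(-63449/63826) = 356 + 63449/63826 = 22785505/63826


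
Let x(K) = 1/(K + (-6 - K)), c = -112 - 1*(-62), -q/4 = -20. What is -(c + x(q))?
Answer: 301/6 ≈ 50.167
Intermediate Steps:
q = 80 (q = -4*(-20) = 80)
c = -50 (c = -112 + 62 = -50)
x(K) = -1/6 (x(K) = 1/(-6) = -1/6)
-(c + x(q)) = -(-50 - 1/6) = -1*(-301/6) = 301/6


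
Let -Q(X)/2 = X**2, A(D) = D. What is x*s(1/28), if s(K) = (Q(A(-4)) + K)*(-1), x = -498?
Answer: -222855/14 ≈ -15918.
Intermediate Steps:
Q(X) = -2*X**2
s(K) = 32 - K (s(K) = (-2*(-4)**2 + K)*(-1) = (-2*16 + K)*(-1) = (-32 + K)*(-1) = 32 - K)
x*s(1/28) = -498*(32 - 1/28) = -498*895/28 = -222855/14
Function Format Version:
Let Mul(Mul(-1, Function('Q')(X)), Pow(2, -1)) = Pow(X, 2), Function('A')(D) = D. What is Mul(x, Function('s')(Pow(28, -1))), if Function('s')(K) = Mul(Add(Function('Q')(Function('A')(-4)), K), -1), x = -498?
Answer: Rational(-222855, 14) ≈ -15918.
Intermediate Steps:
Function('Q')(X) = Mul(-2, Pow(X, 2))
Function('s')(K) = Add(32, Mul(-1, K)) (Function('s')(K) = Mul(Add(Mul(-2, Pow(-4, 2)), K), -1) = Mul(Add(Mul(-2, 16), K), -1) = Mul(Add(-32, K), -1) = Add(32, Mul(-1, K)))
Mul(x, Function('s')(Pow(28, -1))) = Mul(-498, Add(32, Mul(-1, Pow(28, -1)))) = Mul(-498, Add(32, Mul(-1, Rational(1, 28)))) = Mul(-498, Add(32, Rational(-1, 28))) = Mul(-498, Rational(895, 28)) = Rational(-222855, 14)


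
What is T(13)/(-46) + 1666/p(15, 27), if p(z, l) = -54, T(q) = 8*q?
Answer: -20563/621 ≈ -33.113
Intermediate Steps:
T(13)/(-46) + 1666/p(15, 27) = (8*13)/(-46) + 1666/(-54) = 104*(-1/46) + 1666*(-1/54) = -52/23 - 833/27 = -20563/621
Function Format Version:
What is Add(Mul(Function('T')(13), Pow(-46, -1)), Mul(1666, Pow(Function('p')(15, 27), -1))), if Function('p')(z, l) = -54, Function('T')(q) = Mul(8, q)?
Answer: Rational(-20563, 621) ≈ -33.113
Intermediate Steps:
Add(Mul(Function('T')(13), Pow(-46, -1)), Mul(1666, Pow(Function('p')(15, 27), -1))) = Add(Mul(Mul(8, 13), Pow(-46, -1)), Mul(1666, Pow(-54, -1))) = Add(Mul(104, Rational(-1, 46)), Mul(1666, Rational(-1, 54))) = Add(Rational(-52, 23), Rational(-833, 27)) = Rational(-20563, 621)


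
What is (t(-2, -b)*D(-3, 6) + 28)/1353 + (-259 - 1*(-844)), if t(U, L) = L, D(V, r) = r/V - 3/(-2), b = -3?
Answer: 1583063/2706 ≈ 585.02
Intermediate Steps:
D(V, r) = 3/2 + r/V (D(V, r) = r/V - 3*(-½) = r/V + 3/2 = 3/2 + r/V)
(t(-2, -b)*D(-3, 6) + 28)/1353 + (-259 - 1*(-844)) = ((-1*(-3))*(3/2 + 6/(-3)) + 28)/1353 + (-259 - 1*(-844)) = (3*(3/2 + 6*(-⅓)) + 28)*(1/1353) + (-259 + 844) = (3*(3/2 - 2) + 28)*(1/1353) + 585 = (3*(-½) + 28)*(1/1353) + 585 = (-3/2 + 28)*(1/1353) + 585 = (53/2)*(1/1353) + 585 = 53/2706 + 585 = 1583063/2706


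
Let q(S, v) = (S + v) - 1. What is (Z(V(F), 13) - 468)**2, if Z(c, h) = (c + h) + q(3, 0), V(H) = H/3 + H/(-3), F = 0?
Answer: 205209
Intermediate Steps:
V(H) = 0 (V(H) = H*(1/3) + H*(-1/3) = H/3 - H/3 = 0)
q(S, v) = -1 + S + v
Z(c, h) = 2 + c + h (Z(c, h) = (c + h) + (-1 + 3 + 0) = (c + h) + 2 = 2 + c + h)
(Z(V(F), 13) - 468)**2 = ((2 + 0 + 13) - 468)**2 = (15 - 468)**2 = (-453)**2 = 205209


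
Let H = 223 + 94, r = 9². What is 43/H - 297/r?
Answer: -3358/951 ≈ -3.5310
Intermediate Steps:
r = 81
H = 317
43/H - 297/r = 43/317 - 297/81 = 43*(1/317) - 297*1/81 = 43/317 - 11/3 = -3358/951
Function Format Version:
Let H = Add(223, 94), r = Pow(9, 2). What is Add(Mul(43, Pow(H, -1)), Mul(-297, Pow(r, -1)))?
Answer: Rational(-3358, 951) ≈ -3.5310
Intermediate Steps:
r = 81
H = 317
Add(Mul(43, Pow(H, -1)), Mul(-297, Pow(r, -1))) = Add(Mul(43, Pow(317, -1)), Mul(-297, Pow(81, -1))) = Add(Mul(43, Rational(1, 317)), Mul(-297, Rational(1, 81))) = Add(Rational(43, 317), Rational(-11, 3)) = Rational(-3358, 951)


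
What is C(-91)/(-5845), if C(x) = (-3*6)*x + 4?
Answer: -1642/5845 ≈ -0.28092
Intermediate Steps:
C(x) = 4 - 18*x (C(x) = -18*x + 4 = 4 - 18*x)
C(-91)/(-5845) = (4 - 18*(-91))/(-5845) = (4 + 1638)*(-1/5845) = 1642*(-1/5845) = -1642/5845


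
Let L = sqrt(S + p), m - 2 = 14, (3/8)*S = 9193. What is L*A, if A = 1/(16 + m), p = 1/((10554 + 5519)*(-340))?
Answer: sqrt(1647252722475623355)/262311360 ≈ 4.8929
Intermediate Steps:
S = 73544/3 (S = (8/3)*9193 = 73544/3 ≈ 24515.)
p = -1/5464820 (p = -1/340/16073 = (1/16073)*(-1/340) = -1/5464820 ≈ -1.8299e-7)
m = 16 (m = 2 + 14 = 16)
L = sqrt(1647252722475623355)/8197230 (L = sqrt(73544/3 - 1/5464820) = sqrt(401904722077/16394460) = sqrt(1647252722475623355)/8197230 ≈ 156.57)
A = 1/32 (A = 1/(16 + 16) = 1/32 ≈ 0.031250)
L*A = (sqrt(1647252722475623355)/8197230)*(1/32) = sqrt(1647252722475623355)/262311360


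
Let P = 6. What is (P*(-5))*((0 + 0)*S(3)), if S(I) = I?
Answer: 0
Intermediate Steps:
(P*(-5))*((0 + 0)*S(3)) = (6*(-5))*((0 + 0)*3) = -0*3 = -30*0 = 0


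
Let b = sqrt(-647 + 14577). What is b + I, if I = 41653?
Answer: 41653 + sqrt(13930) ≈ 41771.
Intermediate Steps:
b = sqrt(13930) ≈ 118.03
b + I = sqrt(13930) + 41653 = 41653 + sqrt(13930)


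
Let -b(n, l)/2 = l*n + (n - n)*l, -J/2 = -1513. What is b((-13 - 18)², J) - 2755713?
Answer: -8571685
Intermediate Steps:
J = 3026 (J = -2*(-1513) = 3026)
b(n, l) = -2*l*n (b(n, l) = -2*(l*n + (n - n)*l) = -2*(l*n + 0*l) = -2*(l*n + 0) = -2*l*n)
b((-13 - 18)², J) - 2755713 = -2*3026*(-13 - 18)² - 2755713 = -2*3026*(-31)² - 2755713 = -2*3026*961 - 2755713 = -5815972 - 2755713 = -8571685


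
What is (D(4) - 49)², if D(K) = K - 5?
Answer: 2500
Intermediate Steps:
D(K) = -5 + K
(D(4) - 49)² = ((-5 + 4) - 49)² = (-1 - 49)² = (-50)² = 2500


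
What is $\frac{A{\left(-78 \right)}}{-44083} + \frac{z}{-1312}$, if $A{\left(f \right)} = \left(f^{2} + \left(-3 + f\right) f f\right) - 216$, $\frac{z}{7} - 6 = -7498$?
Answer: $\frac{737687221}{14459224} \approx 51.018$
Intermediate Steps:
$z = -52444$ ($z = 42 + 7 \left(-7498\right) = 42 - 52486 = -52444$)
$A{\left(f \right)} = -216 + f^{2} + f^{2} \left(-3 + f\right)$ ($A{\left(f \right)} = \left(f^{2} + f \left(-3 + f\right) f\right) - 216 = \left(f^{2} + f^{2} \left(-3 + f\right)\right) - 216 = -216 + f^{2} + f^{2} \left(-3 + f\right)$)
$\frac{A{\left(-78 \right)}}{-44083} + \frac{z}{-1312} = \frac{-216 + \left(-78\right)^{3} - 2 \left(-78\right)^{2}}{-44083} - \frac{52444}{-1312} = \left(-216 - 474552 - 12168\right) \left(- \frac{1}{44083}\right) - - \frac{13111}{328} = \left(-216 - 474552 - 12168\right) \left(- \frac{1}{44083}\right) + \frac{13111}{328} = \left(-486936\right) \left(- \frac{1}{44083}\right) + \frac{13111}{328} = \frac{486936}{44083} + \frac{13111}{328} = \frac{737687221}{14459224}$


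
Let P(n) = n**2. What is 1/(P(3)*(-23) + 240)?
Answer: 1/33 ≈ 0.030303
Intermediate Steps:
1/(P(3)*(-23) + 240) = 1/(3**2*(-23) + 240) = 1/(9*(-23) + 240) = 1/(-207 + 240) = 1/33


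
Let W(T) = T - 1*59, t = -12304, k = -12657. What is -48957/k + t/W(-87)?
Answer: 27146575/307987 ≈ 88.142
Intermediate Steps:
W(T) = -59 + T (W(T) = T - 59 = -59 + T)
-48957/k + t/W(-87) = -48957/(-12657) - 12304/(-59 - 87) = -48957*(-1/12657) - 12304/(-146) = 16319/4219 - 12304*(-1/146) = 16319/4219 + 6152/73 = 27146575/307987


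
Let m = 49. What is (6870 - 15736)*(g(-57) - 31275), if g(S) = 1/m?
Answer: 13586914484/49 ≈ 2.7728e+8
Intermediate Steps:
g(S) = 1/49
(6870 - 15736)*(g(-57) - 31275) = (6870 - 15736)*(1/49 - 31275) = -8866*(-1532474/49) = 13586914484/49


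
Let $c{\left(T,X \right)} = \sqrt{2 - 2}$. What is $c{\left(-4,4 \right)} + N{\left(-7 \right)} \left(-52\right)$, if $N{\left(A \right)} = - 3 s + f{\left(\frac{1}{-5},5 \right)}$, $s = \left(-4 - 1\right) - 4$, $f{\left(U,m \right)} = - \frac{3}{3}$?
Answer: $-1352$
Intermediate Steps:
$f{\left(U,m \right)} = -1$ ($f{\left(U,m \right)} = \left(-3\right) \frac{1}{3} = -1$)
$s = -9$ ($s = -5 - 4 = -9$)
$N{\left(A \right)} = 26$ ($N{\left(A \right)} = \left(-3\right) \left(-9\right) - 1 = 27 - 1 = 26$)
$c{\left(T,X \right)} = 0$ ($c{\left(T,X \right)} = \sqrt{0} = 0$)
$c{\left(-4,4 \right)} + N{\left(-7 \right)} \left(-52\right) = 0 + 26 \left(-52\right) = 0 - 1352 = -1352$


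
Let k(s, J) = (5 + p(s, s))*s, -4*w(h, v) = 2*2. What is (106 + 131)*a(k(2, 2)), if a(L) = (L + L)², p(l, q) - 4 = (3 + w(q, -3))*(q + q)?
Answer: 1095888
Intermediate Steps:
w(h, v) = -1 (w(h, v) = -2/2 = -¼*4 = -1)
p(l, q) = 4 + 4*q (p(l, q) = 4 + (3 - 1)*(q + q) = 4 + 2*(2*q) = 4 + 4*q)
k(s, J) = s*(9 + 4*s) (k(s, J) = (5 + (4 + 4*s))*s = (9 + 4*s)*s = s*(9 + 4*s))
a(L) = 4*L² (a(L) = (2*L)² = 4*L²)
(106 + 131)*a(k(2, 2)) = (106 + 131)*(4*(2*(9 + 4*2))²) = 237*(4*(2*(9 + 8))²) = 237*(4*(2*17)²) = 237*(4*34²) = 237*(4*1156) = 237*4624 = 1095888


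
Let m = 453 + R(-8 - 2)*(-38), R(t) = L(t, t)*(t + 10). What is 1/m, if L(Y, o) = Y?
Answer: 1/453 ≈ 0.0022075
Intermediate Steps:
R(t) = t*(10 + t) (R(t) = t*(t + 10) = t*(10 + t))
m = 453 (m = 453 + ((-8 - 2)*(10 + (-8 - 2)))*(-38) = 453 - 10*(10 - 10)*(-38) = 453 - 10*0*(-38) = 453 + 0*(-38) = 453 + 0 = 453)
1/m = 1/453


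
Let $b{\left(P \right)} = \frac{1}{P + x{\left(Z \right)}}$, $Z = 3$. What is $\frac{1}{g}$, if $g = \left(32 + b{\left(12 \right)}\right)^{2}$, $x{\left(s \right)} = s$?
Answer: $\frac{225}{231361} \approx 0.00097251$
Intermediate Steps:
$b{\left(P \right)} = \frac{1}{3 + P}$ ($b{\left(P \right)} = \frac{1}{P + 3} = \frac{1}{3 + P}$)
$g = \frac{231361}{225}$ ($g = \left(32 + \frac{1}{3 + 12}\right)^{2} = \left(32 + \frac{1}{15}\right)^{2} = \left(\frac{481}{15}\right)^{2} = \frac{231361}{225} \approx 1028.3$)
$\frac{1}{g} = \frac{1}{\frac{231361}{225}} = \frac{225}{231361}$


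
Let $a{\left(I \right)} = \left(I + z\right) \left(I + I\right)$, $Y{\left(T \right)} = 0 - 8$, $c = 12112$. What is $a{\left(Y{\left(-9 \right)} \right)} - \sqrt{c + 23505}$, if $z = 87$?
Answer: $-1264 - \sqrt{35617} \approx -1452.7$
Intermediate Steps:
$Y{\left(T \right)} = -8$ ($Y{\left(T \right)} = 0 - 8 = -8$)
$a{\left(I \right)} = 2 I \left(87 + I\right)$ ($a{\left(I \right)} = \left(I + 87\right) \left(I + I\right) = \left(87 + I\right) 2 I = 2 I \left(87 + I\right)$)
$a{\left(Y{\left(-9 \right)} \right)} - \sqrt{c + 23505} = 2 \left(-8\right) \left(87 - 8\right) - \sqrt{12112 + 23505} = 2 \left(-8\right) 79 - \sqrt{35617} = -1264 - \sqrt{35617}$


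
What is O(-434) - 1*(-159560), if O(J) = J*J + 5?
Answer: 347921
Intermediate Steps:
O(J) = 5 + J**2 (O(J) = J**2 + 5 = 5 + J**2)
O(-434) - 1*(-159560) = (5 + (-434)**2) - 1*(-159560) = (5 + 188356) + 159560 = 188361 + 159560 = 347921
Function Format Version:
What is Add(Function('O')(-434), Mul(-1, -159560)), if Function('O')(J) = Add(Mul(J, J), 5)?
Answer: 347921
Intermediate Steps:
Function('O')(J) = Add(5, Pow(J, 2)) (Function('O')(J) = Add(Pow(J, 2), 5) = Add(5, Pow(J, 2)))
Add(Function('O')(-434), Mul(-1, -159560)) = Add(Add(5, Pow(-434, 2)), Mul(-1, -159560)) = Add(Add(5, 188356), 159560) = Add(188361, 159560) = 347921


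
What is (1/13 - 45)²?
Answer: 341056/169 ≈ 2018.1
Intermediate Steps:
(1/13 - 45)² = (-584/13)² = 341056/169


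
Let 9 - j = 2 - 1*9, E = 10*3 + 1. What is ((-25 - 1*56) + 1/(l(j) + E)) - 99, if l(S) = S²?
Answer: -51659/287 ≈ -180.00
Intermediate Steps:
E = 31 (E = 30 + 1 = 31)
j = 16 (j = 9 - (2 - 1*9) = 9 - (2 - 9) = 9 - 1*(-7) = 9 + 7 = 16)
((-25 - 1*56) + 1/(l(j) + E)) - 99 = ((-25 - 1*56) + 1/(16² + 31)) - 99 = ((-25 - 56) + 1/(256 + 31)) - 99 = (-81 + 1/287) - 99 = -23246/287 - 99 = -51659/287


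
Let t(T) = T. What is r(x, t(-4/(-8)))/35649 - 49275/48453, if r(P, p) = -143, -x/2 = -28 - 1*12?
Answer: -587844418/575766999 ≈ -1.0210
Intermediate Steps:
x = 80 (x = -2*(-28 - 1*12) = -2*(-28 - 12) = -2*(-40) = 80)
r(x, t(-4/(-8)))/35649 - 49275/48453 = -143/35649 - 49275/48453 = -143*1/35649 - 49275*1/48453 = -143/35649 - 16425/16151 = -587844418/575766999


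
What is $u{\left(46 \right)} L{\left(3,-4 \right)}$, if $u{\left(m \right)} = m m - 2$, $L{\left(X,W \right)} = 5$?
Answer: $10570$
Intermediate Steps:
$u{\left(m \right)} = -2 + m^{2}$ ($u{\left(m \right)} = m^{2} - 2 = -2 + m^{2}$)
$u{\left(46 \right)} L{\left(3,-4 \right)} = \left(-2 + 46^{2}\right) 5 = \left(-2 + 2116\right) 5 = 2114 \cdot 5 = 10570$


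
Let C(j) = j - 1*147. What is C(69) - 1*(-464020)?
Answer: 463942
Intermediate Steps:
C(j) = -147 + j (C(j) = j - 147 = -147 + j)
C(69) - 1*(-464020) = (-147 + 69) - 1*(-464020) = -78 + 464020 = 463942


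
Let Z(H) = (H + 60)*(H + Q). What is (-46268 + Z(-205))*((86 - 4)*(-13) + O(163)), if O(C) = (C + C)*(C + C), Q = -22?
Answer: -1404869130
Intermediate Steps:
O(C) = 4*C² (O(C) = (2*C)*(2*C) = 4*C²)
Z(H) = (-22 + H)*(60 + H) (Z(H) = (H + 60)*(H - 22) = (60 + H)*(-22 + H) = (-22 + H)*(60 + H))
(-46268 + Z(-205))*((86 - 4)*(-13) + O(163)) = (-46268 + (-1320 + (-205)² + 38*(-205)))*((86 - 4)*(-13) + 4*163²) = (-46268 + (-1320 + 42025 - 7790))*(82*(-13) + 4*26569) = (-46268 + 32915)*(-1066 + 106276) = -13353*105210 = -1404869130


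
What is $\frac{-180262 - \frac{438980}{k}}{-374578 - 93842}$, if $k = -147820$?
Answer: $\frac{1332294493}{3462092220} \approx 0.38482$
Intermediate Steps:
$\frac{-180262 - \frac{438980}{k}}{-374578 - 93842} = \frac{-180262 - \frac{438980}{-147820}}{-374578 - 93842} = \frac{-180262 - - \frac{21949}{7391}}{-468420} = \left(-180262 + \frac{21949}{7391}\right) \left(- \frac{1}{468420}\right) = \left(- \frac{1332294493}{7391}\right) \left(- \frac{1}{468420}\right) = \frac{1332294493}{3462092220}$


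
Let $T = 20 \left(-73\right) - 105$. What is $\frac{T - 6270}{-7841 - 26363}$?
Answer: $\frac{7835}{34204} \approx 0.22907$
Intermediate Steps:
$T = -1565$ ($T = -1460 - 105 = -1565$)
$\frac{T - 6270}{-7841 - 26363} = \frac{-1565 - 6270}{-7841 - 26363} = \frac{-1565 + \left(-9826 + 3556\right)}{-34204} = \left(-1565 - 6270\right) \left(- \frac{1}{34204}\right) = \left(-7835\right) \left(- \frac{1}{34204}\right) = \frac{7835}{34204}$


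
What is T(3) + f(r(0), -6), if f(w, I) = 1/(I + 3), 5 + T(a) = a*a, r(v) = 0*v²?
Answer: 11/3 ≈ 3.6667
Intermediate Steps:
r(v) = 0
T(a) = -5 + a² (T(a) = -5 + a*a = -5 + a²)
f(w, I) = 1/(3 + I)
T(3) + f(r(0), -6) = (-5 + 3²) + 1/(3 - 6) = (-5 + 9) + 1/(-3) = 4 - ⅓ = 11/3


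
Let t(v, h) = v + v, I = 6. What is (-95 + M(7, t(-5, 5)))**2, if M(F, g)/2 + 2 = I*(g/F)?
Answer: 660969/49 ≈ 13489.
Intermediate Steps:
t(v, h) = 2*v
M(F, g) = -4 + 12*g/F (M(F, g) = -4 + 2*(6*(g/F)) = -4 + 2*(6*g/F) = -4 + 12*g/F)
(-95 + M(7, t(-5, 5)))**2 = (-95 + (-4 + 12*(2*(-5))/7))**2 = (-95 + (-4 + 12*(-10)*(1/7)))**2 = (-95 + (-4 - 120/7))**2 = (-95 - 148/7)**2 = (-813/7)**2 = 660969/49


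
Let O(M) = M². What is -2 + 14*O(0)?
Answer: -2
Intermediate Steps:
-2 + 14*O(0) = -2 + 14*0² = -2 + 14*0 = -2 + 0 = -2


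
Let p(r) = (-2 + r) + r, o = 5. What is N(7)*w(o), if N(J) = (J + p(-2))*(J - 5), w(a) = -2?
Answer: -4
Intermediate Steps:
p(r) = -2 + 2*r
N(J) = (-6 + J)*(-5 + J) (N(J) = (J + (-2 + 2*(-2)))*(J - 5) = (J + (-2 - 4))*(-5 + J) = (J - 6)*(-5 + J) = (-6 + J)*(-5 + J))
N(7)*w(o) = (30 + 7² - 11*7)*(-2) = (30 + 49 - 77)*(-2) = 2*(-2) = -4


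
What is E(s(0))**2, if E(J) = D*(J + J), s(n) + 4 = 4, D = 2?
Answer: 0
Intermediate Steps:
s(n) = 0 (s(n) = -4 + 4 = 0)
E(J) = 4*J (E(J) = 2*(J + J) = 2*(2*J) = 4*J)
E(s(0))**2 = (4*0)**2 = 0**2 = 0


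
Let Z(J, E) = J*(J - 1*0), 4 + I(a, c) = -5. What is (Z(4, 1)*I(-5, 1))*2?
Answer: -288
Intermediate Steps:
I(a, c) = -9 (I(a, c) = -4 - 5 = -9)
Z(J, E) = J² (Z(J, E) = J*(J + 0) = J*J = J²)
(Z(4, 1)*I(-5, 1))*2 = (4²*(-9))*2 = (16*(-9))*2 = -144*2 = -288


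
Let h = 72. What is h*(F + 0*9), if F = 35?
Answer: 2520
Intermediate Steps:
h*(F + 0*9) = 72*(35 + 0*9) = 72*(35 + 0) = 72*35 = 2520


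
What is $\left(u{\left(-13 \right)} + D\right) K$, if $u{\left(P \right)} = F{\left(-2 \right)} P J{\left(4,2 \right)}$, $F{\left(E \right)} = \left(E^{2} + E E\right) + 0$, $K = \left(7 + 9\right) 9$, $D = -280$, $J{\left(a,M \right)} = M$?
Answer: $-70272$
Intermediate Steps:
$K = 144$ ($K = 16 \cdot 9 = 144$)
$F{\left(E \right)} = 2 E^{2}$ ($F{\left(E \right)} = \left(E^{2} + E^{2}\right) + 0 = 2 E^{2} + 0 = 2 E^{2}$)
$u{\left(P \right)} = 16 P$ ($u{\left(P \right)} = 2 \left(-2\right)^{2} P 2 = 2 \cdot 4 P 2 = 8 P 2 = 16 P$)
$\left(u{\left(-13 \right)} + D\right) K = \left(16 \left(-13\right) - 280\right) 144 = \left(-208 - 280\right) 144 = \left(-488\right) 144 = -70272$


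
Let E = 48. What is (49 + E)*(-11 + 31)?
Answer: 1940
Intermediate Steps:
(49 + E)*(-11 + 31) = (49 + 48)*(-11 + 31) = 97*20 = 1940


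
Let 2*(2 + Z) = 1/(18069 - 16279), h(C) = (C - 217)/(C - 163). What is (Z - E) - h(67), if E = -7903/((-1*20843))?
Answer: -1176393233/298471760 ≈ -3.9414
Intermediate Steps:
h(C) = (-217 + C)/(-163 + C)
E = 7903/20843 (E = -7903/(-20843) = -7903*(-1/20843) = 7903/20843 ≈ 0.37917)
Z = -7159/3580 (Z = -2 + 1/(2*(18069 - 16279)) = -2 + (½)/1790 = -2 + (½)*(1/1790) = -2 + 1/3580 = -7159/3580 ≈ -1.9997)
(Z - E) - h(67) = (-7159/3580 - 1*7903/20843) - (-217 + 67)/(-163 + 67) = (-7159/3580 - 7903/20843) - (-150)/(-96) = -177507777/74617940 - (-1)*(-150)/96 = -177507777/74617940 - 1*25/16 = -177507777/74617940 - 25/16 = -1176393233/298471760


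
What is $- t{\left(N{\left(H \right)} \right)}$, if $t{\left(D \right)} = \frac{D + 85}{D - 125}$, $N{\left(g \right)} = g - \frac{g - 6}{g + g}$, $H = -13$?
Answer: $\frac{1853}{3607} \approx 0.51372$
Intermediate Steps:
$N{\left(g \right)} = g - \frac{-6 + g}{2 g}$
$t{\left(D \right)} = \frac{85 + D}{-125 + D}$
$- t{\left(N{\left(H \right)} \right)} = - \frac{85 - \left(\frac{27}{2} + \frac{3}{13}\right)}{-125 - \left(\frac{27}{2} + \frac{3}{13}\right)} = - \frac{85 - \frac{357}{26}}{-125 - \frac{357}{26}} = - \frac{1853}{\left(- \frac{3607}{26}\right) 26} = - \frac{\left(-26\right) 1853}{3607 \cdot 26} = \left(-1\right) \left(- \frac{1853}{3607}\right) = \frac{1853}{3607}$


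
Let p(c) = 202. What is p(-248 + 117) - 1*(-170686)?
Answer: 170888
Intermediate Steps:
p(-248 + 117) - 1*(-170686) = 202 - 1*(-170686) = 202 + 170686 = 170888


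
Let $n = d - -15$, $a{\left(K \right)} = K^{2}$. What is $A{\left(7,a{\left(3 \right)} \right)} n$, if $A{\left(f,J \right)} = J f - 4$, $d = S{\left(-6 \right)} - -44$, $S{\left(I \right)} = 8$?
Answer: $3953$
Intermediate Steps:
$d = 52$ ($d = 8 - -44 = 8 + 44 = 52$)
$A{\left(f,J \right)} = -4 + J f$
$n = 67$ ($n = 52 - -15 = 52 + 15 = 67$)
$A{\left(7,a{\left(3 \right)} \right)} n = \left(-4 + 3^{2} \cdot 7\right) 67 = \left(-4 + 9 \cdot 7\right) 67 = \left(-4 + 63\right) 67 = 59 \cdot 67 = 3953$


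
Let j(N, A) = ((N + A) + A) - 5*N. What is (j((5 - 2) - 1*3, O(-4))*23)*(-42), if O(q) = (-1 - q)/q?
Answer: 1449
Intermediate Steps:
O(q) = (-1 - q)/q
j(N, A) = -4*N + 2*A (j(N, A) = ((A + N) + A) - 5*N = (N + 2*A) - 5*N = -4*N + 2*A)
(j((5 - 2) - 1*3, O(-4))*23)*(-42) = ((-4*((5 - 2) - 1*3) + 2*((-1 - 1*(-4))/(-4)))*23)*(-42) = ((-4*(3 - 3) + 2*(-(-1 + 4)/4))*23)*(-42) = ((-4*0 + 2*(-¼*3))*23)*(-42) = ((0 + 2*(-¾))*23)*(-42) = ((0 - 3/2)*23)*(-42) = -3/2*23*(-42) = -69/2*(-42) = 1449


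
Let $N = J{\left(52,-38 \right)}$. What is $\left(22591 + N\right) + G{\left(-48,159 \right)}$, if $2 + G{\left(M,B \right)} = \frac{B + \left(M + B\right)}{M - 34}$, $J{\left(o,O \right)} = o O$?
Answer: $\frac{844998}{41} \approx 20610.0$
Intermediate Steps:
$J{\left(o,O \right)} = O o$
$N = -1976$ ($N = \left(-38\right) 52 = -1976$)
$G{\left(M,B \right)} = -2 + \frac{M + 2 B}{-34 + M}$ ($G{\left(M,B \right)} = -2 + \frac{B + \left(M + B\right)}{M - 34} = -2 + \frac{B + \left(B + M\right)}{-34 + M} = -2 + \frac{M + 2 B}{-34 + M}$)
$\left(22591 + N\right) + G{\left(-48,159 \right)} = \left(22591 - 1976\right) + \frac{68 - -48 + 2 \cdot 159}{-34 - 48} = 20615 + \frac{68 + 48 + 318}{-82} = 20615 - \frac{217}{41} = \frac{844998}{41}$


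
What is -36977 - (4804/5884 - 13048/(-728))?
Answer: -707469527/19123 ≈ -36996.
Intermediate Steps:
-36977 - (4804/5884 - 13048/(-728)) = -36977 - (4804*(1/5884) - 13048*(-1/728)) = -36977 - (1201/1471 + 233/13) = -36977 - 1*358356/19123 = -36977 - 358356/19123 = -707469527/19123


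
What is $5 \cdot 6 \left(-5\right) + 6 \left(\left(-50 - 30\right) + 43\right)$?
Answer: $-372$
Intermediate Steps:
$5 \cdot 6 \left(-5\right) + 6 \left(\left(-50 - 30\right) + 43\right) = 30 \left(-5\right) + 6 \left(-80 + 43\right) = -150 + 6 \left(-37\right) = -150 - 222 = -372$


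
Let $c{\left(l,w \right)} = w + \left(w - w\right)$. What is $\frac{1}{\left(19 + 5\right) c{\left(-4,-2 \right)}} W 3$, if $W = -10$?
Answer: $\frac{5}{8} \approx 0.625$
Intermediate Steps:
$c{\left(l,w \right)} = w$ ($c{\left(l,w \right)} = w + 0 = w$)
$\frac{1}{\left(19 + 5\right) c{\left(-4,-2 \right)}} W 3 = \frac{1}{\left(19 + 5\right) \left(-2\right)} \left(\left(-10\right) 3\right) = \frac{1}{24} \left(- \frac{1}{2}\right) \left(-30\right) = \left(- \frac{1}{48}\right) \left(-30\right) = \frac{5}{8}$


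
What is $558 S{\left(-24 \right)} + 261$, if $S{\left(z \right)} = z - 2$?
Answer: $-14247$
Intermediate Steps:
$S{\left(z \right)} = -2 + z$
$558 S{\left(-24 \right)} + 261 = 558 \left(-2 - 24\right) + 261 = 558 \left(-26\right) + 261 = -14508 + 261 = -14247$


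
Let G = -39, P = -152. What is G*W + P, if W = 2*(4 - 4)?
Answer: -152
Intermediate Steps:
W = 0 (W = 2*0 = 0)
G*W + P = -39*0 - 152 = 0 - 152 = -152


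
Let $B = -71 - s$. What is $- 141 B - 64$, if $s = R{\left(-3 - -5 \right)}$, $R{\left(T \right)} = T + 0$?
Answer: $10229$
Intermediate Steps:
$R{\left(T \right)} = T$
$s = 2$ ($s = -3 - -5 = -3 + 5 = 2$)
$B = -73$ ($B = -71 - 2 = -73$)
$- 141 B - 64 = \left(-141\right) \left(-73\right) - 64 = 10293 - 64 = 10229$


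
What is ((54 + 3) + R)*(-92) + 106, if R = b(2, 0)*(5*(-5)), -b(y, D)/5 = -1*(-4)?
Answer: -51138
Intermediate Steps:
b(y, D) = -20 (b(y, D) = -(-5)*(-4) = -5*4 = -20)
R = 500 (R = -100*(-5) = -20*(-25) = 500)
((54 + 3) + R)*(-92) + 106 = ((54 + 3) + 500)*(-92) + 106 = (57 + 500)*(-92) + 106 = 557*(-92) + 106 = -51244 + 106 = -51138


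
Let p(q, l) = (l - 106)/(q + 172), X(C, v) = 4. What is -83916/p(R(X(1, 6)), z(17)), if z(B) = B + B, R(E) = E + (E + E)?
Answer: 214452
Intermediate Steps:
R(E) = 3*E (R(E) = E + 2*E = 3*E)
z(B) = 2*B
p(q, l) = (-106 + l)/(172 + q)
-83916/p(R(X(1, 6)), z(17)) = -83916*(172 + 3*4)/(-106 + 2*17) = -83916*(172 + 12)/(-106 + 34) = -83916/(-72/184) = -83916/((1/184)*(-72)) = -83916/(-9/23) = -83916*(-23/9) = 214452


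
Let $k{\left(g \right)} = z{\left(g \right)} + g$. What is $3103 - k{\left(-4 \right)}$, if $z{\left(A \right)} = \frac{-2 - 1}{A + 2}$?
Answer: $\frac{6211}{2} \approx 3105.5$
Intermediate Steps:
$z{\left(A \right)} = - \frac{3}{2 + A}$
$k{\left(g \right)} = g - \frac{3}{2 + g}$ ($k{\left(g \right)} = - \frac{3}{2 + g} + g = g - \frac{3}{2 + g}$)
$3103 - k{\left(-4 \right)} = 3103 - \frac{-3 - 4 \left(2 - 4\right)}{2 - 4} = 3103 - \frac{-3 - -8}{-2} = 3103 - - \frac{-3 + 8}{2} = 3103 - \left(- \frac{1}{2}\right) 5 = 3103 - - \frac{5}{2} = 3103 + \frac{5}{2} = \frac{6211}{2}$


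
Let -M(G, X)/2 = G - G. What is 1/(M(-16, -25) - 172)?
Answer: -1/172 ≈ -0.0058140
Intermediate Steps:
M(G, X) = 0 (M(G, X) = -2*(G - G) = -2*0 = 0)
1/(M(-16, -25) - 172) = 1/(0 - 172) = 1/(-172) = -1/172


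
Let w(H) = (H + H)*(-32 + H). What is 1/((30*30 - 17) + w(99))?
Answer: 1/14149 ≈ 7.0676e-5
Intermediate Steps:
w(H) = 2*H*(-32 + H) (w(H) = (2*H)*(-32 + H) = 2*H*(-32 + H))
1/((30*30 - 17) + w(99)) = 1/((30*30 - 17) + 2*99*(-32 + 99)) = 1/((900 - 17) + 2*99*67) = 1/(883 + 13266) = 1/14149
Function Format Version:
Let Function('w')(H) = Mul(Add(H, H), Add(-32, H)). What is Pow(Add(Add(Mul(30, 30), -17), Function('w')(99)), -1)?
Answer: Rational(1, 14149) ≈ 7.0676e-5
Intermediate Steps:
Function('w')(H) = Mul(2, H, Add(-32, H)) (Function('w')(H) = Mul(Mul(2, H), Add(-32, H)) = Mul(2, H, Add(-32, H)))
Pow(Add(Add(Mul(30, 30), -17), Function('w')(99)), -1) = Pow(Add(Add(Mul(30, 30), -17), Mul(2, 99, Add(-32, 99))), -1) = Pow(Add(Add(900, -17), Mul(2, 99, 67)), -1) = Pow(Add(883, 13266), -1) = Pow(14149, -1) = Rational(1, 14149)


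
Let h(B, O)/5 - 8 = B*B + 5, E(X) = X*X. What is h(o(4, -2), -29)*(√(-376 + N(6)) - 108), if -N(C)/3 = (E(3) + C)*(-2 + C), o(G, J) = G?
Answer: -15660 + 290*I*√139 ≈ -15660.0 + 3419.1*I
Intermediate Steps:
E(X) = X²
h(B, O) = 65 + 5*B² (h(B, O) = 40 + 5*(B*B + 5) = 40 + 5*(B² + 5) = 40 + 5*(5 + B²) = 40 + (25 + 5*B²) = 65 + 5*B²)
N(C) = -3*(-2 + C)*(9 + C) (N(C) = -3*(3² + C)*(-2 + C) = -3*(9 + C)*(-2 + C) = -3*(-2 + C)*(9 + C))
h(o(4, -2), -29)*(√(-376 + N(6)) - 108) = (65 + 5*4²)*(√(-376 + (54 - 21*6 - 3*6²)) - 108) = (65 + 5*16)*(√(-376 + (54 - 126 - 3*36)) - 108) = (65 + 80)*(√(-376 + (54 - 126 - 108)) - 108) = 145*(√(-376 - 180) - 108) = 145*(√(-556) - 108) = 145*(2*I*√139 - 108) = 145*(-108 + 2*I*√139) = -15660 + 290*I*√139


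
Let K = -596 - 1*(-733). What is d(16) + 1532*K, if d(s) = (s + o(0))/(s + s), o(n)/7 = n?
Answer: 419769/2 ≈ 2.0988e+5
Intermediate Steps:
o(n) = 7*n
K = 137 (K = -596 + 733 = 137)
d(s) = ½ (d(s) = (s + 7*0)/(s + s) = (s + 0)/((2*s)) = s*(1/(2*s)) = ½)
d(16) + 1532*K = ½ + 1532*137 = ½ + 209884 = 419769/2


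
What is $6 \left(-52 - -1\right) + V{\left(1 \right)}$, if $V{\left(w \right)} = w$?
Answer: $-305$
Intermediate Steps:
$6 \left(-52 - -1\right) + V{\left(1 \right)} = 6 \left(-52 - -1\right) + 1 = 6 \left(-52 + 1\right) + 1 = 6 \left(-51\right) + 1 = -306 + 1 = -305$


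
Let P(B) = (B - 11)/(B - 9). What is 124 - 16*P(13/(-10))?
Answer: 10804/103 ≈ 104.89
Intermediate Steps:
P(B) = (-11 + B)/(-9 + B)
124 - 16*P(13/(-10)) = 124 - 16*(-11 + 13/(-10))/(-9 + 13/(-10)) = 124 - 16*(-11 + 13*(-⅒))/(-9 + 13*(-⅒)) = 124 - 16*(-11 - 13/10)/(-9 - 13/10) = 124 - 16*(-123)/((-103/10)*10) = 124 - (-160)*(-123)/(103*10) = 124 - 16*123/103 = 124 - 1968/103 = 10804/103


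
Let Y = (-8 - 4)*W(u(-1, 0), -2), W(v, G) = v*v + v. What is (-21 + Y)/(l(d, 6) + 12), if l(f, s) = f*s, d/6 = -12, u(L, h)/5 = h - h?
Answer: 1/20 ≈ 0.050000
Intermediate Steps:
u(L, h) = 0 (u(L, h) = 5*(h - h) = 5*0 = 0)
W(v, G) = v + v² (W(v, G) = v² + v = v + v²)
d = -72 (d = 6*(-12) = -72)
Y = 0 (Y = (-8 - 4)*(0*(1 + 0)) = -0 = -12*0 = 0)
(-21 + Y)/(l(d, 6) + 12) = (-21 + 0)/(-72*6 + 12) = -21/(-432 + 12) = -21/(-420) = -21*(-1/420) = 1/20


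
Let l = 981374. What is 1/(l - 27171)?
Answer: 1/954203 ≈ 1.0480e-6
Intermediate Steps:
1/(l - 27171) = 1/(981374 - 27171) = 1/954203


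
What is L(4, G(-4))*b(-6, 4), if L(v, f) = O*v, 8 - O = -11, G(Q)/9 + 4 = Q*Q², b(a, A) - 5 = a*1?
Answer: -76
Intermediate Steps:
b(a, A) = 5 + a (b(a, A) = 5 + a*1 = 5 + a)
G(Q) = -36 + 9*Q³ (G(Q) = -36 + 9*(Q*Q²) = -36 + 9*Q³)
O = 19 (O = 8 - 1*(-11) = 8 + 11 = 19)
L(v, f) = 19*v
L(4, G(-4))*b(-6, 4) = (19*4)*(5 - 6) = 76*(-1) = -76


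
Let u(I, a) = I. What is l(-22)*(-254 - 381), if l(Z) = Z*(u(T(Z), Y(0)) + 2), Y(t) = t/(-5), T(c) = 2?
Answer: 55880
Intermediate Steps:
Y(t) = -t/5 (Y(t) = t*(-1/5) = -t/5)
l(Z) = 4*Z (l(Z) = Z*(2 + 2) = Z*4 = 4*Z)
l(-22)*(-254 - 381) = (4*(-22))*(-254 - 381) = -88*(-635) = 55880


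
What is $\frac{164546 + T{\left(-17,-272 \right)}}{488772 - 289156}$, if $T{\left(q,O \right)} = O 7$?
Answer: $\frac{81321}{99808} \approx 0.81477$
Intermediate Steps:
$T{\left(q,O \right)} = 7 O$
$\frac{164546 + T{\left(-17,-272 \right)}}{488772 - 289156} = \frac{164546 + 7 \left(-272\right)}{488772 - 289156} = \frac{164546 - 1904}{199616} = 162642 \cdot \frac{1}{199616} = \frac{81321}{99808}$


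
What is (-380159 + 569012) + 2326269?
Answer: 2515122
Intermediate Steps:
(-380159 + 569012) + 2326269 = 188853 + 2326269 = 2515122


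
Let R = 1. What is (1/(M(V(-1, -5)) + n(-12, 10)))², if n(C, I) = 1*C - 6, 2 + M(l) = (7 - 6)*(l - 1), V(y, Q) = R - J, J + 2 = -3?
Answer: 1/225 ≈ 0.0044444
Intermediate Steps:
J = -5 (J = -2 - 3 = -5)
V(y, Q) = 6 (V(y, Q) = 1 - 1*(-5) = 1 + 5 = 6)
M(l) = -3 + l (M(l) = -2 + (7 - 6)*(l - 1) = -2 + 1*(-1 + l) = -2 + (-1 + l) = -3 + l)
n(C, I) = -6 + C (n(C, I) = C - 6 = -6 + C)
(1/(M(V(-1, -5)) + n(-12, 10)))² = (1/((-3 + 6) + (-6 - 12)))² = (1/(3 - 18))² = (1/(-15))² = (-1/15)² = 1/225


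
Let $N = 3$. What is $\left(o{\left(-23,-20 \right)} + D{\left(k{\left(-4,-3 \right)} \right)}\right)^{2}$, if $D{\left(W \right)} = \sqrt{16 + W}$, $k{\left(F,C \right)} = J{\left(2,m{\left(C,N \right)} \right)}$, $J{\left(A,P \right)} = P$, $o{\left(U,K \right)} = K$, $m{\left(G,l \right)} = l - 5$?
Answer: $\left(20 - \sqrt{14}\right)^{2} \approx 264.33$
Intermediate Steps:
$m{\left(G,l \right)} = -5 + l$
$k{\left(F,C \right)} = -2$ ($k{\left(F,C \right)} = -5 + 3 = -2$)
$\left(o{\left(-23,-20 \right)} + D{\left(k{\left(-4,-3 \right)} \right)}\right)^{2} = \left(-20 + \sqrt{16 - 2}\right)^{2} = \left(-20 + \sqrt{14}\right)^{2}$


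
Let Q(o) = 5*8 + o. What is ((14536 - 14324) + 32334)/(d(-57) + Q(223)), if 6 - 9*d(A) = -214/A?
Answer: 16696098/135047 ≈ 123.63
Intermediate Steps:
d(A) = ⅔ + 214/(9*A) (d(A) = ⅔ - (-214)/(9*A) = ⅔ + 214/(9*A))
Q(o) = 40 + o
((14536 - 14324) + 32334)/(d(-57) + Q(223)) = ((14536 - 14324) + 32334)/((2/9)*(107 + 3*(-57))/(-57) + (40 + 223)) = (212 + 32334)/((2/9)*(-1/57)*(107 - 171) + 263) = 32546/((2/9)*(-1/57)*(-64) + 263) = 32546/(128/513 + 263) = 32546/(135047/513) = 32546*(513/135047) = 16696098/135047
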